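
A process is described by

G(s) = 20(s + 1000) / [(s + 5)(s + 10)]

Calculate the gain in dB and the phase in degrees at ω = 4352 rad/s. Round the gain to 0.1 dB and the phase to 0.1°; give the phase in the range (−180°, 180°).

-46.5 dB, -102.7°

At s = jω = j4352:
zero (s+1000): 1000 + j4352 → |·| = √(1000²+4352²) = √19939904 ≈ 4465.4, ∠ = arctan(4352/1000) ≈ 77.06°
pole (s+5): 5 + j4352 → |·| = √(5²+4352²) = √18939929 ≈ 4352, ∠ = arctan(4352/5) ≈ 89.93°
pole (s+10): 10 + j4352 → |·| = √(10²+4352²) = √18940004 ≈ 4352, ∠ = arctan(4352/10) ≈ 89.87°
|G| = 20 · 4465.4 / 1.894e+07 ≈ 0.0047153
Gain = 20 log₁₀(0.0047153) ≈ -46.53 dB
∠G = 77.06° − 179.80° = -102.74°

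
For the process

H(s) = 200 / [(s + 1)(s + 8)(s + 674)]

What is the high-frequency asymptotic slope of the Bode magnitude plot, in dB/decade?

-60 dB/decade

Each pole contributes −20 dB/decade at high frequency; each zero contributes +20 dB/decade.
Net: 0 zero(s) − 3 pole(s) → -60 dB/decade.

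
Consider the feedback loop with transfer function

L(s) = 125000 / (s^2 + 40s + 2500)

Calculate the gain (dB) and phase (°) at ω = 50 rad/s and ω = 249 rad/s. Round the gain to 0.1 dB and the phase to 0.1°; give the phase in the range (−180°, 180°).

ω = 50: 35.9 dB, -90.0°; ω = 249: 6.3 dB, -170.5°

At s = jω = j50:
quadratic: (j50)² + 40·j50 + 2500 = 0 + j2000 → |·| ≈ 2000, ∠ ≈ 90.00°
|L| = 125000 / 2000 ≈ 62.5
Gain = 20 log₁₀(62.5) ≈ 35.92 dB
∠L = 0.00° − 90.00° = -90.00°

At s = jω = j249:
quadratic: (j249)² + 40·j249 + 2500 = -59501 + j9960 → |·| ≈ 60329, ∠ ≈ 170.50°
|L| = 125000 / 60329 ≈ 2.072
Gain = 20 log₁₀(2.072) ≈ 6.33 dB
∠L = 0.00° − 170.50° = -170.50°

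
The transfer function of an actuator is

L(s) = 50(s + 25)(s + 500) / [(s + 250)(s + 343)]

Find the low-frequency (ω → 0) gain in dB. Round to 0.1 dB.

L(0) = 50·25·500 / (250·343) ≈ 7.2886
20 log₁₀(7.2886) ≈ 17.25 dB

17.3 dB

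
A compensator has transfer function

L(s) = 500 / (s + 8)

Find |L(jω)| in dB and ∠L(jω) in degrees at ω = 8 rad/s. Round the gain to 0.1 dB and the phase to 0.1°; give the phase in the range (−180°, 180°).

At s = jω = j8:
pole (s+8): 8 + j8 → |·| = √(8²+8²) = √128 ≈ 11.314, ∠ = arctan(8/8) ≈ 45.00°
|L| = 500 / 11.314 ≈ 44.193
Gain = 20 log₁₀(44.193) ≈ 32.91 dB
∠L = 0.00° − 45.00° = -45.00°

32.9 dB, -45.0°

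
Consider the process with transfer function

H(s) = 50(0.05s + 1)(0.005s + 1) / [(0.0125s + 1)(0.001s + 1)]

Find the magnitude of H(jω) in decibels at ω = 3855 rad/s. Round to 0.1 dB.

At ω = 3855 rad/s:
zero (1 + j3855·0.05) = 1 + j192.75 → |·| ≈ 192.75, ∠ ≈ 89.70°
zero (1 + j3855·0.005) = 1 + j19.275 → |·| ≈ 19.301, ∠ ≈ 87.03°
pole (1 + j3855·0.0125) = 1 + j48.1875 → |·| ≈ 48.198, ∠ ≈ 88.81°
pole (1 + j3855·0.001) = 1 + j3.855 → |·| ≈ 3.9826, ∠ ≈ 75.46°
|H| = 50 · 192.75 · 19.301 / (48.198 · 3.9826) ≈ 969.06
Gain = 20 log₁₀(969.06) ≈ 59.73 dB

59.7 dB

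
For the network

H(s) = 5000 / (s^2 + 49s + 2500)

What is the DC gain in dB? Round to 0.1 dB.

6.0 dB

H(0) = 5000 / 2500 = 2
20 log₁₀(2) ≈ 6.02 dB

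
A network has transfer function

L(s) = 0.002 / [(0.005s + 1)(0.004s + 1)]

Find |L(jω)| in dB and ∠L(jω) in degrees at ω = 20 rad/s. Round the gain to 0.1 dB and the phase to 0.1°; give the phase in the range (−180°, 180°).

At ω = 20 rad/s:
pole (1 + j20·0.005) = 1 + j0.1 → |·| ≈ 1.005, ∠ ≈ 5.71°
pole (1 + j20·0.004) = 1 + j0.08 → |·| ≈ 1.0032, ∠ ≈ 4.57°
|L| = 0.002 · 1 / (1.005 · 1.0032) ≈ 0.0019837
Gain = 20 log₁₀(0.0019837) ≈ -54.05 dB
∠L = (0°) − (5.71° + 4.57°) = -10.28°

-54.1 dB, -10.3°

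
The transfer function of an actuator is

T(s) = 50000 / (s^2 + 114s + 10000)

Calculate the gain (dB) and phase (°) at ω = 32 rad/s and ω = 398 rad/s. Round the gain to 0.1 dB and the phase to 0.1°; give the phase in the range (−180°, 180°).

At s = jω = j32:
quadratic: (j32)² + 114·j32 + 10000 = 8976 + j3648 → |·| ≈ 9689, ∠ ≈ 22.12°
|T| = 50000 / 9689 ≈ 5.1605
Gain = 20 log₁₀(5.1605) ≈ 14.25 dB
∠T = 0.00° − 22.12° = -22.12°

At s = jω = j398:
quadratic: (j398)² + 114·j398 + 10000 = -148404 + j45372 → |·| ≈ 1.5518e+05, ∠ ≈ 163.00°
|T| = 50000 / 1.5518e+05 ≈ 0.32221
Gain = 20 log₁₀(0.32221) ≈ -9.84 dB
∠T = 0.00° − 163.00° = -163.00°

ω = 32: 14.3 dB, -22.1°; ω = 398: -9.8 dB, -163.0°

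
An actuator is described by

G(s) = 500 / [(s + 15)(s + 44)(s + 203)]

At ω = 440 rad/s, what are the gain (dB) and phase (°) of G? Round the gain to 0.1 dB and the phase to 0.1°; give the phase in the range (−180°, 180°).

-105.5 dB, 122.4°

At s = jω = j440:
pole (s+15): 15 + j440 → |·| = √(15²+440²) = √193825 ≈ 440.26, ∠ = arctan(440/15) ≈ 88.05°
pole (s+44): 44 + j440 → |·| = √(44²+440²) = √195536 ≈ 442.19, ∠ = arctan(440/44) ≈ 84.29°
pole (s+203): 203 + j440 → |·| = √(203²+440²) = √234809 ≈ 484.57, ∠ = arctan(440/203) ≈ 65.23°
|G| = 500 / 9.4335e+07 ≈ 5.3003e-06
Gain = 20 log₁₀(5.3003e-06) ≈ -105.51 dB
∠G = 0.00° − 237.57° = -237.57° ≡ 122.43° (principal value)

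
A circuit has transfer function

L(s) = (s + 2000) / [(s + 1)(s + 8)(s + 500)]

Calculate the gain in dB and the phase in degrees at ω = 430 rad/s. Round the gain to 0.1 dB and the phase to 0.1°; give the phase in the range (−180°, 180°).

-95.5 dB, 152.6°

At s = jω = j430:
zero (s+2000): 2000 + j430 → |·| = √(2000²+430²) = √4184900 ≈ 2045.7, ∠ = arctan(430/2000) ≈ 12.13°
pole (s+1): 1 + j430 → |·| = √(1²+430²) = √184901 ≈ 430, ∠ = arctan(430/1) ≈ 89.87°
pole (s+8): 8 + j430 → |·| = √(8²+430²) = √184964 ≈ 430.07, ∠ = arctan(430/8) ≈ 88.93°
pole (s+500): 500 + j430 → |·| = √(500²+430²) = √434900 ≈ 659.47, ∠ = arctan(430/500) ≈ 40.70°
|L| = 1 · 2045.7 / 1.2196e+08 ≈ 1.6774e-05
Gain = 20 log₁₀(1.6774e-05) ≈ -95.51 dB
∠L = 12.13° − 219.50° = -207.37° ≡ 152.63° (principal value)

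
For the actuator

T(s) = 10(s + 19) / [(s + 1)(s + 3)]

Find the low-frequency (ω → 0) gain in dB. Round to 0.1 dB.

36.0 dB

T(0) = 10·19 / (1·3) ≈ 63.333
20 log₁₀(63.333) ≈ 36.03 dB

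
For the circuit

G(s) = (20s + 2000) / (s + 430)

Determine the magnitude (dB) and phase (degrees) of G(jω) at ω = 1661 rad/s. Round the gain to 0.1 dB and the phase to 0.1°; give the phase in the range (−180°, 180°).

Substitute s = j1661:
Numerator: 20(j1661) + 2000 = 2000 + j33220
Denominator: (j1661) + 430 = 430 + j1661
|N| = √(2000² + 33220²) ≈ 33280, ∠N ≈ 86.55°
|D| = √(430² + 1661²) ≈ 1715.8, ∠D ≈ 75.49°
|G| = 33280 / 1715.8 ≈ 19.396
Gain = 20 log₁₀(19.396) ≈ 25.75 dB
∠G = 86.55° − 75.49° = 11.06°

25.8 dB, 11.1°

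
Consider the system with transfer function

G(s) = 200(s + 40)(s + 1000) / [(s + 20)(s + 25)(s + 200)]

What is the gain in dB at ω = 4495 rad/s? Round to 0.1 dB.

-26.8 dB

At s = jω = j4495:
zero (s+40): 40 + j4495 → |·| = √(40²+4495²) = √20206625 ≈ 4495.2, ∠ = arctan(4495/40) ≈ 89.49°
zero (s+1000): 1000 + j4495 → |·| = √(1000²+4495²) = √21205025 ≈ 4604.9, ∠ = arctan(4495/1000) ≈ 77.46°
pole (s+20): 20 + j4495 → |·| = √(20²+4495²) = √20205425 ≈ 4495, ∠ = arctan(4495/20) ≈ 89.75°
pole (s+25): 25 + j4495 → |·| = √(25²+4495²) = √20205650 ≈ 4495.1, ∠ = arctan(4495/25) ≈ 89.68°
pole (s+200): 200 + j4495 → |·| = √(200²+4495²) = √20245025 ≈ 4499.4, ∠ = arctan(4495/200) ≈ 87.45°
|G| = 200 · 2.07e+07 / 9.0913e+10 ≈ 0.045538
Gain = 20 log₁₀(0.045538) ≈ -26.83 dB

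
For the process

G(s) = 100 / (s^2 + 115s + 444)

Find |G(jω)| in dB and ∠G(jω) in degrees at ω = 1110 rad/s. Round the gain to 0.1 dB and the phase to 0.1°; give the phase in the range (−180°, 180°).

-81.9 dB, -174.1°

Substitute s = j1110:
Numerator: 100 = 100 + j0
Denominator: (j1110)^2 + 115(j1110) + 444 = -1231656 + j127650
|N| = √(100² + 0²) ≈ 100, ∠N ≈ 0.00°
|D| = √(1231656² + 127650²) ≈ 1.2383e+06, ∠D ≈ 174.08°
|G| = 100 / 1.2383e+06 ≈ 8.0756e-05
Gain = 20 log₁₀(8.0756e-05) ≈ -81.86 dB
∠G = 0.00° − 174.08° = -174.08°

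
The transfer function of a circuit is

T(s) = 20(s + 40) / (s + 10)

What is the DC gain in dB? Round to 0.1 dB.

T(0) = 20·40 / (10) = 80
20 log₁₀(80) ≈ 38.06 dB

38.1 dB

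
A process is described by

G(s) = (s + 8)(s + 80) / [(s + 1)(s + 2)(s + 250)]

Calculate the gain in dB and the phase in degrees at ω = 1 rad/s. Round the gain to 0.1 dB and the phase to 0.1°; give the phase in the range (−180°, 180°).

At s = jω = j1:
zero (s+8): 8 + j1 → |·| = √(8²+1²) = √65 ≈ 8.0623, ∠ = arctan(1/8) ≈ 7.13°
zero (s+80): 80 + j1 → |·| = √(80²+1²) = √6401 ≈ 80.006, ∠ = arctan(1/80) ≈ 0.72°
pole (s+1): 1 + j1 → |·| = √(1²+1²) = √2 ≈ 1.4142, ∠ = arctan(1/1) ≈ 45.00°
pole (s+2): 2 + j1 → |·| = √(2²+1²) = √5 ≈ 2.2361, ∠ = arctan(1/2) ≈ 26.57°
pole (s+250): 250 + j1 → |·| = √(250²+1²) = √62501 ≈ 250, ∠ = arctan(1/250) ≈ 0.23°
|G| = 1 · 645.03 / 790.57 ≈ 0.8159
Gain = 20 log₁₀(0.8159) ≈ -1.77 dB
∠G = 7.85° − 71.80° = -63.95°

-1.8 dB, -64.0°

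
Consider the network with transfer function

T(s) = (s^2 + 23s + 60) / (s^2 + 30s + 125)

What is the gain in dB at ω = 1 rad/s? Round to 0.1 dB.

Substitute s = j1:
Numerator: (j1)^2 + 23(j1) + 60 = 59 + j23
Denominator: (j1)^2 + 30(j1) + 125 = 124 + j30
|N| = √(59² + 23²) ≈ 63.325, ∠N ≈ 21.30°
|D| = √(124² + 30²) ≈ 127.58, ∠D ≈ 13.60°
|T| = 63.325 / 127.58 ≈ 0.49636
Gain = 20 log₁₀(0.49636) ≈ -6.08 dB

-6.1 dB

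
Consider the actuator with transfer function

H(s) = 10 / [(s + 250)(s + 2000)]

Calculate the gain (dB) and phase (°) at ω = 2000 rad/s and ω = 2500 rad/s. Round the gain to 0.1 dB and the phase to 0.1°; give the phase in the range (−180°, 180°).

ω = 2000: -115.1 dB, -127.9°; ω = 2500: -118.1 dB, -135.6°

At s = jω = j2000:
pole (s+250): 250 + j2000 → |·| = √(250²+2000²) = √4062500 ≈ 2015.6, ∠ = arctan(2000/250) ≈ 82.87°
pole (s+2000): 2000 + j2000 → |·| = √(2000²+2000²) = √8000000 ≈ 2828.4, ∠ = arctan(2000/2000) ≈ 45.00°
|H| = 10 / 5.7009e+06 ≈ 1.7541e-06
Gain = 20 log₁₀(1.7541e-06) ≈ -115.12 dB
∠H = 0.00° − 127.87° = -127.87°

At s = jω = j2500:
pole (s+250): 250 + j2500 → |·| = √(250²+2500²) = √6312500 ≈ 2512.5, ∠ = arctan(2500/250) ≈ 84.29°
pole (s+2000): 2000 + j2500 → |·| = √(2000²+2500²) = √10250000 ≈ 3201.6, ∠ = arctan(2500/2000) ≈ 51.34°
|H| = 10 / 8.044e+06 ≈ 1.2432e-06
Gain = 20 log₁₀(1.2432e-06) ≈ -118.11 dB
∠H = 0.00° − 135.63° = -135.63°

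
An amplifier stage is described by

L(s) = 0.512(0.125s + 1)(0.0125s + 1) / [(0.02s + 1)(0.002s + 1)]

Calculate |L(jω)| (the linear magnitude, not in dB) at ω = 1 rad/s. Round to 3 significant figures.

At ω = 1 rad/s:
zero (1 + j1·0.125) = 1 + j0.125 → |·| ≈ 1.0078, ∠ ≈ 7.13°
zero (1 + j1·0.0125) = 1 + j0.0125 → |·| ≈ 1.0001, ∠ ≈ 0.72°
pole (1 + j1·0.02) = 1 + j0.02 → |·| ≈ 1.0002, ∠ ≈ 1.15°
pole (1 + j1·0.002) = 1 + j0.002 → |·| ≈ 1, ∠ ≈ 0.11°
|L| = 0.512 · 1.0078 · 1.0001 / (1.0002 · 1) ≈ 0.51594

0.516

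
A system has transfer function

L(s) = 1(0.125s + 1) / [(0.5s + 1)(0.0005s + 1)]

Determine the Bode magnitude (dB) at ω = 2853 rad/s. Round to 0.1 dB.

At ω = 2853 rad/s:
zero (1 + j2853·0.125) = 1 + j356.625 → |·| ≈ 356.63, ∠ ≈ 89.84°
pole (1 + j2853·0.5) = 1 + j1426.5 → |·| ≈ 1426.5, ∠ ≈ 89.96°
pole (1 + j2853·0.0005) = 1 + j1.4265 → |·| ≈ 1.7421, ∠ ≈ 54.97°
|L| = 1 · 356.63 / (1426.5 · 1.7421) ≈ 0.14351
Gain = 20 log₁₀(0.14351) ≈ -16.86 dB

-16.9 dB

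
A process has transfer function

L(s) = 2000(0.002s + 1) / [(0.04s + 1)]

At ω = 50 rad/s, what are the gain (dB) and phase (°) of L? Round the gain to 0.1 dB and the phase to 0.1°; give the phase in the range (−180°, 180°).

59.1 dB, -57.7°

At ω = 50 rad/s:
zero (1 + j50·0.002) = 1 + j0.1 → |·| ≈ 1.005, ∠ ≈ 5.71°
pole (1 + j50·0.04) = 1 + j2 → |·| ≈ 2.2361, ∠ ≈ 63.43°
|L| = 2000 · 1.005 / (2.2361) ≈ 898.89
Gain = 20 log₁₀(898.89) ≈ 59.07 dB
∠L = (5.71°) − (63.43°) = -57.72°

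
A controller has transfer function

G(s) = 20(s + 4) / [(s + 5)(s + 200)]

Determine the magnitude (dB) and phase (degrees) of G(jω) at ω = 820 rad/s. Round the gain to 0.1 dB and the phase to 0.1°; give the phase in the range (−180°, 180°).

At s = jω = j820:
zero (s+4): 4 + j820 → |·| = √(4²+820²) = √672416 ≈ 820.01, ∠ = arctan(820/4) ≈ 89.72°
pole (s+5): 5 + j820 → |·| = √(5²+820²) = √672425 ≈ 820.02, ∠ = arctan(820/5) ≈ 89.65°
pole (s+200): 200 + j820 → |·| = √(200²+820²) = √712400 ≈ 844.04, ∠ = arctan(820/200) ≈ 76.29°
|G| = 20 · 820.01 / 6.9213e+05 ≈ 0.023695
Gain = 20 log₁₀(0.023695) ≈ -32.51 dB
∠G = 89.72° − 165.94° = -76.22°

-32.5 dB, -76.2°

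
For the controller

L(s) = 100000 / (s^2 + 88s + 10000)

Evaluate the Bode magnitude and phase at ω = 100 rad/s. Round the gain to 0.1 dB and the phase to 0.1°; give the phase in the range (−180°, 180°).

At s = jω = j100:
quadratic: (j100)² + 88·j100 + 10000 = 0 + j8800 → |·| ≈ 8800, ∠ ≈ 90.00°
|L| = 100000 / 8800 ≈ 11.364
Gain = 20 log₁₀(11.364) ≈ 21.11 dB
∠L = 0.00° − 90.00° = -90.00°

21.1 dB, -90.0°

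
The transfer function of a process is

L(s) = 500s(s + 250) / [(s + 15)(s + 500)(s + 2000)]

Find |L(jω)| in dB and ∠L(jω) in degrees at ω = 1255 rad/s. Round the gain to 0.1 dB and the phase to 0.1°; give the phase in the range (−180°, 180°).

At s = jω = j1255:
zero (s+250): 250 + j1255 → |·| = √(250²+1255²) = √1637525 ≈ 1279.7, ∠ = arctan(1255/250) ≈ 78.73°
zero at origin: s = j1255 → |·| = 1255, ∠ = 90.00°
pole (s+15): 15 + j1255 → |·| = √(15²+1255²) = √1575250 ≈ 1255.1, ∠ = arctan(1255/15) ≈ 89.32°
pole (s+500): 500 + j1255 → |·| = √(500²+1255²) = √1825025 ≈ 1350.9, ∠ = arctan(1255/500) ≈ 68.28°
pole (s+2000): 2000 + j1255 → |·| = √(2000²+1255²) = √5575025 ≈ 2361.1, ∠ = arctan(1255/2000) ≈ 32.11°
|L| = 500 · 1.606e+06 / 4.0033e+09 ≈ 0.20058
Gain = 20 log₁₀(0.20058) ≈ -13.95 dB
∠L = 168.73° − 189.71° = -20.98°

-14.0 dB, -21.0°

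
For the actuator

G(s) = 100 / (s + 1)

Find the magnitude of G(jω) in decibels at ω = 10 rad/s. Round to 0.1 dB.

20.0 dB

At s = jω = j10:
pole (s+1): 1 + j10 → |·| = √(1²+10²) = √101 ≈ 10.05, ∠ = arctan(10/1) ≈ 84.29°
|G| = 100 / 10.05 ≈ 9.9502
Gain = 20 log₁₀(9.9502) ≈ 19.96 dB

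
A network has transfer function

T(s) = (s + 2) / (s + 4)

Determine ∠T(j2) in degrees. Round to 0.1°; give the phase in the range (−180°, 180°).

Substitute s = j2:
Numerator: (j2) + 2 = 2 + j2
Denominator: (j2) + 4 = 4 + j2
|N| = √(2² + 2²) ≈ 2.8284, ∠N ≈ 45.00°
|D| = √(4² + 2²) ≈ 4.4721, ∠D ≈ 26.57°
∠T = 45.00° − 26.57° = 18.43°

18.4°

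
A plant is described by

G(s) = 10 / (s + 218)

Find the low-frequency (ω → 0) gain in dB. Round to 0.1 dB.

G(0) = 10 / (218) ≈ 0.045872
20 log₁₀(0.045872) ≈ -26.77 dB

-26.8 dB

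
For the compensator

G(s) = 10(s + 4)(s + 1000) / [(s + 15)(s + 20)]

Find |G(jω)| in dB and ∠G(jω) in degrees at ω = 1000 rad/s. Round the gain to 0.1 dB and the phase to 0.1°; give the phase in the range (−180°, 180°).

At s = jω = j1000:
zero (s+4): 4 + j1000 → |·| = √(4²+1000²) = √1000016 ≈ 1000, ∠ = arctan(1000/4) ≈ 89.77°
zero (s+1000): 1000 + j1000 → |·| = √(1000²+1000²) = √2000000 ≈ 1414.2, ∠ = arctan(1000/1000) ≈ 45.00°
pole (s+15): 15 + j1000 → |·| = √(15²+1000²) = √1000225 ≈ 1000.1, ∠ = arctan(1000/15) ≈ 89.14°
pole (s+20): 20 + j1000 → |·| = √(20²+1000²) = √1000400 ≈ 1000.2, ∠ = arctan(1000/20) ≈ 88.85°
|G| = 10 · 1.4142e+06 / 1.0003e+06 ≈ 14.138
Gain = 20 log₁₀(14.138) ≈ 23.01 dB
∠G = 134.77° − 177.99° = -43.22°

23.0 dB, -43.2°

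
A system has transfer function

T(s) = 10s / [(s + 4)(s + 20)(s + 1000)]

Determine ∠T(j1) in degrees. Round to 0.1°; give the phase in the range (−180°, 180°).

At s = jω = j1:
zero at origin: s = j1 → |·| = 1, ∠ = 90.00°
pole (s+4): 4 + j1 → |·| = √(4²+1²) = √17 ≈ 4.1231, ∠ = arctan(1/4) ≈ 14.04°
pole (s+20): 20 + j1 → |·| = √(20²+1²) = √401 ≈ 20.025, ∠ = arctan(1/20) ≈ 2.86°
pole (s+1000): 1000 + j1 → |·| = √(1000²+1²) = √1000001 ≈ 1000, ∠ = arctan(1/1000) ≈ 0.06°
∠T = 90.00° − 16.96° = 73.04°

73.0°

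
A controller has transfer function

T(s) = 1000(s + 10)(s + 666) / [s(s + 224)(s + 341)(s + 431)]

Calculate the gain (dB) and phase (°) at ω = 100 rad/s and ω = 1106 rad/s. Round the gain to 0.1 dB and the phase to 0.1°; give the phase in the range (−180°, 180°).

At s = jω = j100:
zero (s+10): 10 + j100 → |·| = √(10²+100²) = √10100 ≈ 100.5, ∠ = arctan(100/10) ≈ 84.29°
zero (s+666): 666 + j100 → |·| = √(666²+100²) = √453556 ≈ 673.47, ∠ = arctan(100/666) ≈ 8.54°
pole (s+224): 224 + j100 → |·| = √(224²+100²) = √60176 ≈ 245.31, ∠ = arctan(100/224) ≈ 24.06°
pole (s+341): 341 + j100 → |·| = √(341²+100²) = √126281 ≈ 355.36, ∠ = arctan(100/341) ≈ 16.34°
pole (s+431): 431 + j100 → |·| = √(431²+100²) = √195761 ≈ 442.45, ∠ = arctan(100/431) ≈ 13.06°
pole at origin: |s| = 100, ∠ = 90.00° (in denominator)
|T| = 1000 · 67684 / 3.857e+09 ≈ 0.017548
Gain = 20 log₁₀(0.017548) ≈ -35.12 dB
∠T = 92.83° − 143.46° = -50.63°

At s = jω = j1106:
zero (s+10): 10 + j1106 → |·| = √(10²+1106²) = √1223336 ≈ 1106, ∠ = arctan(1106/10) ≈ 89.48°
zero (s+666): 666 + j1106 → |·| = √(666²+1106²) = √1666792 ≈ 1291, ∠ = arctan(1106/666) ≈ 58.94°
pole (s+224): 224 + j1106 → |·| = √(224²+1106²) = √1273412 ≈ 1128.5, ∠ = arctan(1106/224) ≈ 78.55°
pole (s+341): 341 + j1106 → |·| = √(341²+1106²) = √1339517 ≈ 1157.4, ∠ = arctan(1106/341) ≈ 72.86°
pole (s+431): 431 + j1106 → |·| = √(431²+1106²) = √1408997 ≈ 1187, ∠ = arctan(1106/431) ≈ 68.71°
pole at origin: |s| = 1106, ∠ = 90.00° (in denominator)
|T| = 1000 · 1.4278e+06 / 1.7147e+12 ≈ 0.00083268
Gain = 20 log₁₀(0.00083268) ≈ -61.59 dB
∠T = 148.42° − 310.12° = -161.70°

ω = 100: -35.1 dB, -50.6°; ω = 1106: -61.6 dB, -161.7°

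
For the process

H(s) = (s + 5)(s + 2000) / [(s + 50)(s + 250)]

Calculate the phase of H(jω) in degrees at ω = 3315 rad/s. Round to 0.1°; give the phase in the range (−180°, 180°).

At s = jω = j3315:
zero (s+5): 5 + j3315 → |·| = √(5²+3315²) = √10989250 ≈ 3315, ∠ = arctan(3315/5) ≈ 89.91°
zero (s+2000): 2000 + j3315 → |·| = √(2000²+3315²) = √14989225 ≈ 3871.6, ∠ = arctan(3315/2000) ≈ 58.90°
pole (s+50): 50 + j3315 → |·| = √(50²+3315²) = √10991725 ≈ 3315.4, ∠ = arctan(3315/50) ≈ 89.14°
pole (s+250): 250 + j3315 → |·| = √(250²+3315²) = √11051725 ≈ 3324.4, ∠ = arctan(3315/250) ≈ 85.69°
∠H = 148.81° − 174.83° = -26.02°

-26.0°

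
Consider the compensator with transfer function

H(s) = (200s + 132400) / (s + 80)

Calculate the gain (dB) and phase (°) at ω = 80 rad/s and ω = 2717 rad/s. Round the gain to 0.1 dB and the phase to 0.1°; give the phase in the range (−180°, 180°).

ω = 80: 61.4 dB, -38.1°; ω = 2717: 46.3 dB, -12.0°

Substitute s = j80:
Numerator: 200(j80) + 132400 = 132400 + j16000
Denominator: (j80) + 80 = 80 + j80
|N| = √(132400² + 16000²) ≈ 1.3336e+05, ∠N ≈ 6.89°
|D| = √(80² + 80²) ≈ 113.14, ∠D ≈ 45.00°
|H| = 1.3336e+05 / 113.14 ≈ 1178.7
Gain = 20 log₁₀(1178.7) ≈ 61.43 dB
∠H = 6.89° − 45.00° = -38.11°

Substitute s = j2717:
Numerator: 200(j2717) + 132400 = 132400 + j543400
Denominator: (j2717) + 80 = 80 + j2717
|N| = √(132400² + 543400²) ≈ 5.593e+05, ∠N ≈ 76.31°
|D| = √(80² + 2717²) ≈ 2718.2, ∠D ≈ 88.31°
|H| = 5.593e+05 / 2718.2 ≈ 205.76
Gain = 20 log₁₀(205.76) ≈ 46.27 dB
∠H = 76.31° − 88.31° = -12.00°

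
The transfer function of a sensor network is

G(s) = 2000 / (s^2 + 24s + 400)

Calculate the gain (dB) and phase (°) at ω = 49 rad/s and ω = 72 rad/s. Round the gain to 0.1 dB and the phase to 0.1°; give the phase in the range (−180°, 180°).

ω = 49: -1.3 dB, -149.6°; ω = 72: -8.1 dB, -160.1°

At s = jω = j49:
quadratic: (j49)² + 24·j49 + 400 = -2001 + j1176 → |·| ≈ 2321, ∠ ≈ 149.56°
|G| = 2000 / 2321 ≈ 0.8617
Gain = 20 log₁₀(0.8617) ≈ -1.29 dB
∠G = 0.00° − 149.56° = -149.56°

At s = jω = j72:
quadratic: (j72)² + 24·j72 + 400 = -4784 + j1728 → |·| ≈ 5086.5, ∠ ≈ 160.14°
|G| = 2000 / 5086.5 ≈ 0.3932
Gain = 20 log₁₀(0.3932) ≈ -8.11 dB
∠G = 0.00° − 160.14° = -160.14°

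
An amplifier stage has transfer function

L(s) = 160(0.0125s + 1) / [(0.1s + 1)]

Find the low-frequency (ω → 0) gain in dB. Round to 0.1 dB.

L(0) = 160 · 1 / 1 = 160
20 log₁₀(160) ≈ 44.08 dB

44.1 dB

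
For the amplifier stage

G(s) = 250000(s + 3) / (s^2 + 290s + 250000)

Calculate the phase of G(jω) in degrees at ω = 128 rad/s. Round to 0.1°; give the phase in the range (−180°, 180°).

79.6°

At s = jω = j128:
zero (s+3): 3 + j128 → |·| = √(3²+128²) = √16393 ≈ 128.04, ∠ = arctan(128/3) ≈ 88.66°
quadratic: (j128)² + 290·j128 + 250000 = 233616 + j37120 → |·| ≈ 2.3655e+05, ∠ ≈ 9.03°
∠G = 88.66° − 9.03° = 79.63°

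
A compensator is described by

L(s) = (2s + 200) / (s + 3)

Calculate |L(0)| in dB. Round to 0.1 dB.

L(0) = 200 / 3 ≈ 66.667
20 log₁₀(66.667) ≈ 36.48 dB

36.5 dB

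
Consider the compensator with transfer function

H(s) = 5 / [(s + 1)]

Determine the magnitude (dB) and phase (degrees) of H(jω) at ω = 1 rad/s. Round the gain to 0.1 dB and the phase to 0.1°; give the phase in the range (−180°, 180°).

11.0 dB, -45.0°

At ω = 1 rad/s:
pole (1 + j1·1) = 1 + j1 → |·| ≈ 1.4142, ∠ ≈ 45.00°
|H| = 5 · 1 / (1.4142) ≈ 3.5356
Gain = 20 log₁₀(3.5356) ≈ 10.97 dB
∠H = (0°) − (45.00°) = -45.00°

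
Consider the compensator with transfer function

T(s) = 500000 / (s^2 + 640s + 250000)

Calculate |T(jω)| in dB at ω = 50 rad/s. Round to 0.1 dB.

6.0 dB

At s = jω = j50:
quadratic: (j50)² + 640·j50 + 250000 = 247500 + j32000 → |·| ≈ 2.4956e+05, ∠ ≈ 7.37°
|T| = 500000 / 2.4956e+05 ≈ 2.0035
Gain = 20 log₁₀(2.0035) ≈ 6.04 dB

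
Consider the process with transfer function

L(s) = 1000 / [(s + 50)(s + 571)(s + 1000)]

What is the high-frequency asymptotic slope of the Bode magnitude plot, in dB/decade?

Each pole contributes −20 dB/decade at high frequency; each zero contributes +20 dB/decade.
Net: 0 zero(s) − 3 pole(s) → -60 dB/decade.

-60 dB/decade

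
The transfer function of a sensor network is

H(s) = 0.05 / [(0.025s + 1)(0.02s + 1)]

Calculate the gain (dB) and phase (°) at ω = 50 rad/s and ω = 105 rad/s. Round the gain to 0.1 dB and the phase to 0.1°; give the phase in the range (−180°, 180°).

ω = 50: -33.1 dB, -96.3°; ω = 105: -42.3 dB, -133.7°

At ω = 50 rad/s:
pole (1 + j50·0.025) = 1 + j1.25 → |·| ≈ 1.6008, ∠ ≈ 51.34°
pole (1 + j50·0.02) = 1 + j1 → |·| ≈ 1.4142, ∠ ≈ 45.00°
|H| = 0.05 · 1 / (1.6008 · 1.4142) ≈ 0.022086
Gain = 20 log₁₀(0.022086) ≈ -33.12 dB
∠H = (0°) − (51.34° + 45.00°) = -96.34°

At ω = 105 rad/s:
pole (1 + j105·0.025) = 1 + j2.625 → |·| ≈ 2.809, ∠ ≈ 69.15°
pole (1 + j105·0.02) = 1 + j2.1 → |·| ≈ 2.3259, ∠ ≈ 64.54°
|H| = 0.05 · 1 / (2.809 · 2.3259) ≈ 0.0076529
Gain = 20 log₁₀(0.0076529) ≈ -42.32 dB
∠H = (0°) − (69.15° + 64.54°) = -133.69°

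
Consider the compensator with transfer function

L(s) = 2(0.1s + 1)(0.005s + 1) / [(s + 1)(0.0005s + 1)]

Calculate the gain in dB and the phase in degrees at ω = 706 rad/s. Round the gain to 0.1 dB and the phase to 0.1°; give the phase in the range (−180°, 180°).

At ω = 706 rad/s:
zero (1 + j706·0.1) = 1 + j70.6 → |·| ≈ 70.607, ∠ ≈ 89.19°
zero (1 + j706·0.005) = 1 + j3.53 → |·| ≈ 3.6689, ∠ ≈ 74.18°
pole (1 + j706·1) = 1 + j706 → |·| ≈ 706, ∠ ≈ 89.92°
pole (1 + j706·0.0005) = 1 + j0.353 → |·| ≈ 1.0605, ∠ ≈ 19.44°
|L| = 2 · 70.607 · 3.6689 / (706 · 1.0605) ≈ 0.69199
Gain = 20 log₁₀(0.69199) ≈ -3.20 dB
∠L = (89.19° + 74.18°) − (89.92° + 19.44°) = 54.01°

-3.2 dB, 54.0°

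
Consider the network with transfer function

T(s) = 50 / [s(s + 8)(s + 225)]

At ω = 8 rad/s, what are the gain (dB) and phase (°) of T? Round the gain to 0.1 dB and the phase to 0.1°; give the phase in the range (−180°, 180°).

At s = jω = j8:
pole (s+8): 8 + j8 → |·| = √(8²+8²) = √128 ≈ 11.314, ∠ = arctan(8/8) ≈ 45.00°
pole (s+225): 225 + j8 → |·| = √(225²+8²) = √50689 ≈ 225.14, ∠ = arctan(8/225) ≈ 2.04°
pole at origin: |s| = 8, ∠ = 90.00° (in denominator)
|T| = 50 / 20378 ≈ 0.0024536
Gain = 20 log₁₀(0.0024536) ≈ -52.20 dB
∠T = 0.00° − 137.04° = -137.04°

-52.2 dB, -137.0°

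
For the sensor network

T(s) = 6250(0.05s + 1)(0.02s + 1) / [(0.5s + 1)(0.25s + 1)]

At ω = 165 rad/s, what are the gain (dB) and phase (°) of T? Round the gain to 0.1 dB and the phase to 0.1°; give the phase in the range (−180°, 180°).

34.4 dB, -21.7°

At ω = 165 rad/s:
zero (1 + j165·0.05) = 1 + j8.25 → |·| ≈ 8.3104, ∠ ≈ 83.09°
zero (1 + j165·0.02) = 1 + j3.3 → |·| ≈ 3.4482, ∠ ≈ 73.14°
pole (1 + j165·0.5) = 1 + j82.5 → |·| ≈ 82.506, ∠ ≈ 89.31°
pole (1 + j165·0.25) = 1 + j41.25 → |·| ≈ 41.262, ∠ ≈ 88.61°
|T| = 6250 · 8.3104 · 3.4482 / (82.506 · 41.262) ≈ 52.609
Gain = 20 log₁₀(52.609) ≈ 34.42 dB
∠T = (83.09° + 73.14°) − (89.31° + 88.61°) = -21.69°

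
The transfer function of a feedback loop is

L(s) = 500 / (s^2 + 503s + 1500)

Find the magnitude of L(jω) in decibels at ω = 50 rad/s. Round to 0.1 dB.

-34.0 dB

Substitute s = j50:
Numerator: 500 = 500 + j0
Denominator: (j50)^2 + 503(j50) + 1500 = -1000 + j25150
|N| = √(500² + 0²) ≈ 500, ∠N ≈ 0.00°
|D| = √(1000² + 25150²) ≈ 25170, ∠D ≈ 92.28°
|L| = 500 / 25170 ≈ 0.019865
Gain = 20 log₁₀(0.019865) ≈ -34.04 dB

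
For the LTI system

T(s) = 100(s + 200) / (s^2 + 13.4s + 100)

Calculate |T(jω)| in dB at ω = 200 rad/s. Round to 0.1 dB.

-3.0 dB

At s = jω = j200:
zero (s+200): 200 + j200 → |·| = √(200²+200²) = √80000 ≈ 282.84, ∠ = arctan(200/200) ≈ 45.00°
quadratic: (j200)² + 13.4·j200 + 100 = -39900 + j2680 → |·| ≈ 39990, ∠ ≈ 176.16°
|T| = 100 · 282.84 / 39990 ≈ 0.70728
Gain = 20 log₁₀(0.70728) ≈ -3.01 dB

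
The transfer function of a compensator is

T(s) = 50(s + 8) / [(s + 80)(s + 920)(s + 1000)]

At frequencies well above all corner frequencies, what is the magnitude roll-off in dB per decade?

-40 dB/decade

Each pole contributes −20 dB/decade at high frequency; each zero contributes +20 dB/decade.
Net: 1 zero(s) − 3 pole(s) → -40 dB/decade.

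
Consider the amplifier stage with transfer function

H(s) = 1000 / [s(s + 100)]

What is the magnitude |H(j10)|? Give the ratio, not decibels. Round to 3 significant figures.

At s = jω = j10:
pole (s+100): 100 + j10 → |·| = √(100²+10²) = √10100 ≈ 100.5, ∠ = arctan(10/100) ≈ 5.71°
pole at origin: |s| = 10, ∠ = 90.00° (in denominator)
|H| = 1000 / 1005 ≈ 0.99502

0.995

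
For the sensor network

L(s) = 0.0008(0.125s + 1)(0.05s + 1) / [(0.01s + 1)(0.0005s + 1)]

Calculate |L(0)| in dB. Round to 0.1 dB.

L(0) = 0.0008 · 1 / 1 = 0.0008
20 log₁₀(0.0008) ≈ -61.94 dB

-61.9 dB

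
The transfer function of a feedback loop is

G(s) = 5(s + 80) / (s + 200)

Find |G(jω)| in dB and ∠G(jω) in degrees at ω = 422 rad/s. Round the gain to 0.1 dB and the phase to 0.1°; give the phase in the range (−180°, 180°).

13.3 dB, 14.6°

At s = jω = j422:
zero (s+80): 80 + j422 → |·| = √(80²+422²) = √184484 ≈ 429.52, ∠ = arctan(422/80) ≈ 79.27°
pole (s+200): 200 + j422 → |·| = √(200²+422²) = √218084 ≈ 466.99, ∠ = arctan(422/200) ≈ 64.64°
|G| = 5 · 429.52 / 466.99 ≈ 4.5988
Gain = 20 log₁₀(4.5988) ≈ 13.25 dB
∠G = 79.27° − 64.64° = 14.63°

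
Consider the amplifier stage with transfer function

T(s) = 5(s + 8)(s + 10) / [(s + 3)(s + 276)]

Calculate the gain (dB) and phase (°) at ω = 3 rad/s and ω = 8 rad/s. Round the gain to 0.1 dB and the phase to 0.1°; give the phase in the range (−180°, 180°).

ω = 3: -8.4 dB, -8.4°; ω = 8: -10.3 dB, 12.6°

At s = jω = j3:
zero (s+8): 8 + j3 → |·| = √(8²+3²) = √73 ≈ 8.544, ∠ = arctan(3/8) ≈ 20.56°
zero (s+10): 10 + j3 → |·| = √(10²+3²) = √109 ≈ 10.44, ∠ = arctan(3/10) ≈ 16.70°
pole (s+3): 3 + j3 → |·| = √(3²+3²) = √18 ≈ 4.2426, ∠ = arctan(3/3) ≈ 45.00°
pole (s+276): 276 + j3 → |·| = √(276²+3²) = √76185 ≈ 276.02, ∠ = arctan(3/276) ≈ 0.62°
|T| = 5 · 89.199 / 1171 ≈ 0.38087
Gain = 20 log₁₀(0.38087) ≈ -8.38 dB
∠T = 37.26° − 45.62° = -8.36°

At s = jω = j8:
zero (s+8): 8 + j8 → |·| = √(8²+8²) = √128 ≈ 11.314, ∠ = arctan(8/8) ≈ 45.00°
zero (s+10): 10 + j8 → |·| = √(10²+8²) = √164 ≈ 12.806, ∠ = arctan(8/10) ≈ 38.66°
pole (s+3): 3 + j8 → |·| = √(3²+8²) = √73 ≈ 8.544, ∠ = arctan(8/3) ≈ 69.44°
pole (s+276): 276 + j8 → |·| = √(276²+8²) = √76240 ≈ 276.12, ∠ = arctan(8/276) ≈ 1.66°
|T| = 5 · 144.89 / 2359.2 ≈ 0.30707
Gain = 20 log₁₀(0.30707) ≈ -10.26 dB
∠T = 83.66° − 71.10° = 12.56°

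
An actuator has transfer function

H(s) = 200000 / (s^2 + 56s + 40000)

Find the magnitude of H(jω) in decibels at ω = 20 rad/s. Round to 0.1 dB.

At s = jω = j20:
quadratic: (j20)² + 56·j20 + 40000 = 39600 + j1120 → |·| ≈ 39616, ∠ ≈ 1.62°
|H| = 200000 / 39616 ≈ 5.0485
Gain = 20 log₁₀(5.0485) ≈ 14.06 dB

14.1 dB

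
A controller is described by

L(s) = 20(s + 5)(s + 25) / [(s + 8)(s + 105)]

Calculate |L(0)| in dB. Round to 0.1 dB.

9.5 dB

L(0) = 20·5·25 / (8·105) ≈ 2.9762
20 log₁₀(2.9762) ≈ 9.47 dB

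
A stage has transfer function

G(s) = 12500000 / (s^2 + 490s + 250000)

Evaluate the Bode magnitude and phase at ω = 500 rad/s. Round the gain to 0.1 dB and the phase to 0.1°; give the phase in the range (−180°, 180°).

34.2 dB, -90.0°

At s = jω = j500:
quadratic: (j500)² + 490·j500 + 250000 = 0 + j245000 → |·| ≈ 2.45e+05, ∠ ≈ 90.00°
|G| = 12500000 / 2.45e+05 ≈ 51.02
Gain = 20 log₁₀(51.02) ≈ 34.15 dB
∠G = 0.00° − 90.00° = -90.00°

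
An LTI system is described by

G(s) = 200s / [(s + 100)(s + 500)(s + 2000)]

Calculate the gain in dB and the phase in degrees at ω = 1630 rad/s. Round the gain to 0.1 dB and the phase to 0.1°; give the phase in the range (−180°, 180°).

At s = jω = j1630:
zero at origin: s = j1630 → |·| = 1630, ∠ = 90.00°
pole (s+100): 100 + j1630 → |·| = √(100²+1630²) = √2666900 ≈ 1633.1, ∠ = arctan(1630/100) ≈ 86.49°
pole (s+500): 500 + j1630 → |·| = √(500²+1630²) = √2906900 ≈ 1705, ∠ = arctan(1630/500) ≈ 72.95°
pole (s+2000): 2000 + j1630 → |·| = √(2000²+1630²) = √6656900 ≈ 2580.1, ∠ = arctan(1630/2000) ≈ 39.18°
|G| = 200 · 1630 / 7.1841e+09 ≈ 4.5378e-05
Gain = 20 log₁₀(4.5378e-05) ≈ -86.86 dB
∠G = 90.00° − 198.62° = -108.62°

-86.9 dB, -108.6°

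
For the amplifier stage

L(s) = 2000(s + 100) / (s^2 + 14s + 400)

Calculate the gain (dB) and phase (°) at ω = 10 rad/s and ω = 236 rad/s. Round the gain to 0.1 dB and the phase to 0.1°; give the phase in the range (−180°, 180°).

ω = 10: 55.7 dB, -19.3°; ω = 236: 19.3 dB, -109.5°

At s = jω = j10:
zero (s+100): 100 + j10 → |·| = √(100²+10²) = √10100 ≈ 100.5, ∠ = arctan(10/100) ≈ 5.71°
quadratic: (j10)² + 14·j10 + 400 = 300 + j140 → |·| ≈ 331.06, ∠ ≈ 25.02°
|L| = 2000 · 100.5 / 331.06 ≈ 607.14
Gain = 20 log₁₀(607.14) ≈ 55.67 dB
∠L = 5.71° − 25.02° = -19.31°

At s = jω = j236:
zero (s+100): 100 + j236 → |·| = √(100²+236²) = √65696 ≈ 256.31, ∠ = arctan(236/100) ≈ 67.04°
quadratic: (j236)² + 14·j236 + 400 = -55296 + j3304 → |·| ≈ 55395, ∠ ≈ 176.58°
|L| = 2000 · 256.31 / 55395 ≈ 9.2539
Gain = 20 log₁₀(9.2539) ≈ 19.33 dB
∠L = 67.04° − 176.58° = -109.54°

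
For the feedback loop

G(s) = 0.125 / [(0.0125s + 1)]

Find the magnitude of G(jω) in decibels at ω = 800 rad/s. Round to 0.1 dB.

At ω = 800 rad/s:
pole (1 + j800·0.0125) = 1 + j10 → |·| ≈ 10.05, ∠ ≈ 84.29°
|G| = 0.125 · 1 / (10.05) ≈ 0.012438
Gain = 20 log₁₀(0.012438) ≈ -38.10 dB

-38.1 dB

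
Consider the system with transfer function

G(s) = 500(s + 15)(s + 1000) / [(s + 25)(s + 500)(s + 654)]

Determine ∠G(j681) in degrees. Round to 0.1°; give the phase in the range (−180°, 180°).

At s = jω = j681:
zero (s+15): 15 + j681 → |·| = √(15²+681²) = √463986 ≈ 681.17, ∠ = arctan(681/15) ≈ 88.74°
zero (s+1000): 1000 + j681 → |·| = √(1000²+681²) = √1463761 ≈ 1209.9, ∠ = arctan(681/1000) ≈ 34.25°
pole (s+25): 25 + j681 → |·| = √(25²+681²) = √464386 ≈ 681.46, ∠ = arctan(681/25) ≈ 87.90°
pole (s+500): 500 + j681 → |·| = √(500²+681²) = √713761 ≈ 844.84, ∠ = arctan(681/500) ≈ 53.71°
pole (s+654): 654 + j681 → |·| = √(654²+681²) = √891477 ≈ 944.18, ∠ = arctan(681/654) ≈ 46.16°
∠G = 122.99° − 187.77° = -64.78°

-64.8°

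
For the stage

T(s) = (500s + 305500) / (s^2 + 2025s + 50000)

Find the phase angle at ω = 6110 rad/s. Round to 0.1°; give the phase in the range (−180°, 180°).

Substitute s = j6110:
Numerator: 500(j6110) + 305500 = 305500 + j3055000
Denominator: (j6110)^2 + 2025(j6110) + 50000 = -37282100 + j12372750
|N| = √(305500² + 3055000²) ≈ 3.0702e+06, ∠N ≈ 84.29°
|D| = √(37282100² + 12372750²) ≈ 3.9282e+07, ∠D ≈ 161.64°
∠T = 84.29° − 161.64° = -77.35°

-77.4°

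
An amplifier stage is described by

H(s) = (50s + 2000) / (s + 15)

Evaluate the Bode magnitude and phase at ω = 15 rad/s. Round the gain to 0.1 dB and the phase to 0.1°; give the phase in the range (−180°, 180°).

40.1 dB, -24.4°

Substitute s = j15:
Numerator: 50(j15) + 2000 = 2000 + j750
Denominator: (j15) + 15 = 15 + j15
|N| = √(2000² + 750²) ≈ 2136, ∠N ≈ 20.56°
|D| = √(15² + 15²) ≈ 21.213, ∠D ≈ 45.00°
|H| = 2136 / 21.213 ≈ 100.69
Gain = 20 log₁₀(100.69) ≈ 40.06 dB
∠H = 20.56° − 45.00° = -24.44°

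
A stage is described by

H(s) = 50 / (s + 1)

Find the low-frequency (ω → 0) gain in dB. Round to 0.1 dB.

H(0) = 50 / 1 = 50
20 log₁₀(50) ≈ 33.98 dB

34.0 dB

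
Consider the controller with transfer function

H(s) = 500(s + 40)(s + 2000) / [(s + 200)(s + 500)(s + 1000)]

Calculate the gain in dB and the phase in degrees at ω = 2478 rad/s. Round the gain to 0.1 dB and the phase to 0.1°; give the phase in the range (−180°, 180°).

-12.6 dB, -91.8°

At s = jω = j2478:
zero (s+40): 40 + j2478 → |·| = √(40²+2478²) = √6142084 ≈ 2478.3, ∠ = arctan(2478/40) ≈ 89.08°
zero (s+2000): 2000 + j2478 → |·| = √(2000²+2478²) = √10140484 ≈ 3184.4, ∠ = arctan(2478/2000) ≈ 51.09°
pole (s+200): 200 + j2478 → |·| = √(200²+2478²) = √6180484 ≈ 2486.1, ∠ = arctan(2478/200) ≈ 85.39°
pole (s+500): 500 + j2478 → |·| = √(500²+2478²) = √6390484 ≈ 2527.9, ∠ = arctan(2478/500) ≈ 78.59°
pole (s+1000): 1000 + j2478 → |·| = √(1000²+2478²) = √7140484 ≈ 2672.2, ∠ = arctan(2478/1000) ≈ 68.02°
|H| = 500 · 7.8919e+06 / 1.6794e+10 ≈ 0.23496
Gain = 20 log₁₀(0.23496) ≈ -12.58 dB
∠H = 140.17° − 232.00° = -91.83°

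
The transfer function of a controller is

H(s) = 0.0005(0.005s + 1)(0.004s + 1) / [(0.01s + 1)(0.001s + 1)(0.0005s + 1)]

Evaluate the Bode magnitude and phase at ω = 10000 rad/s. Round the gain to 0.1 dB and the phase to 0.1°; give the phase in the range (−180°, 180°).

-74.2 dB, -75.0°

At ω = 10000 rad/s:
zero (1 + j10000·0.005) = 1 + j50 → |·| ≈ 50.01, ∠ ≈ 88.85°
zero (1 + j10000·0.004) = 1 + j40 → |·| ≈ 40.012, ∠ ≈ 88.57°
pole (1 + j10000·0.01) = 1 + j100 → |·| ≈ 100, ∠ ≈ 89.43°
pole (1 + j10000·0.001) = 1 + j10 → |·| ≈ 10.05, ∠ ≈ 84.29°
pole (1 + j10000·0.0005) = 1 + j5 → |·| ≈ 5.099, ∠ ≈ 78.69°
|H| = 0.0005 · 50.01 · 40.012 / (100 · 10.05 · 5.099) ≈ 0.00019524
Gain = 20 log₁₀(0.00019524) ≈ -74.19 dB
∠H = (88.85° + 88.57°) − (89.43° + 84.29° + 78.69°) = -74.99°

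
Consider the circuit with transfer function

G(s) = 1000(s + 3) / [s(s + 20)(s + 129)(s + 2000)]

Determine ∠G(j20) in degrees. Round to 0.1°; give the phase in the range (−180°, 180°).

At s = jω = j20:
zero (s+3): 3 + j20 → |·| = √(3²+20²) = √409 ≈ 20.224, ∠ = arctan(20/3) ≈ 81.47°
pole (s+20): 20 + j20 → |·| = √(20²+20²) = √800 ≈ 28.284, ∠ = arctan(20/20) ≈ 45.00°
pole (s+129): 129 + j20 → |·| = √(129²+20²) = √17041 ≈ 130.54, ∠ = arctan(20/129) ≈ 8.81°
pole (s+2000): 2000 + j20 → |·| = √(2000²+20²) = √4000400 ≈ 2000.1, ∠ = arctan(20/2000) ≈ 0.57°
pole at origin: |s| = 20, ∠ = 90.00° (in denominator)
∠G = 81.47° − 144.38° = -62.91°

-62.9°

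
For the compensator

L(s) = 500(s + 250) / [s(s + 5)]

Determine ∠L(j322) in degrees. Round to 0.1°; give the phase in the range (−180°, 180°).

-126.9°

At s = jω = j322:
zero (s+250): 250 + j322 → |·| = √(250²+322²) = √166184 ≈ 407.66, ∠ = arctan(322/250) ≈ 52.17°
pole (s+5): 5 + j322 → |·| = √(5²+322²) = √103709 ≈ 322.04, ∠ = arctan(322/5) ≈ 89.11°
pole at origin: |s| = 322, ∠ = 90.00° (in denominator)
∠L = 52.17° − 179.11° = -126.94°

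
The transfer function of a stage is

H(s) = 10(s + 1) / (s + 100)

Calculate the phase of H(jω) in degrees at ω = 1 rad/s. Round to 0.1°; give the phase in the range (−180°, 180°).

44.4°

At s = jω = j1:
zero (s+1): 1 + j1 → |·| = √(1²+1²) = √2 ≈ 1.4142, ∠ = arctan(1/1) ≈ 45.00°
pole (s+100): 100 + j1 → |·| = √(100²+1²) = √10001 ≈ 100, ∠ = arctan(1/100) ≈ 0.57°
∠H = 45.00° − 0.57° = 44.43°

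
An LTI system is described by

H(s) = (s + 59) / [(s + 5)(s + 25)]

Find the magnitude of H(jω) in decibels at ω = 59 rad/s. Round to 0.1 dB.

-33.2 dB

At s = jω = j59:
zero (s+59): 59 + j59 → |·| = √(59²+59²) = √6962 ≈ 83.439, ∠ = arctan(59/59) ≈ 45.00°
pole (s+5): 5 + j59 → |·| = √(5²+59²) = √3506 ≈ 59.211, ∠ = arctan(59/5) ≈ 85.16°
pole (s+25): 25 + j59 → |·| = √(25²+59²) = √4106 ≈ 64.078, ∠ = arctan(59/25) ≈ 67.04°
|H| = 1 · 83.439 / 3794.1 ≈ 0.021992
Gain = 20 log₁₀(0.021992) ≈ -33.15 dB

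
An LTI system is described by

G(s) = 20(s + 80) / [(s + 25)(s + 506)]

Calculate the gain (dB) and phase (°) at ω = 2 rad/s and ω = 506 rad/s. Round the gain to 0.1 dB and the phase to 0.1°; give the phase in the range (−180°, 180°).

ω = 2: -18.0 dB, -3.4°; ω = 506: -31.0 dB, -51.2°

At s = jω = j2:
zero (s+80): 80 + j2 → |·| = √(80²+2²) = √6404 ≈ 80.025, ∠ = arctan(2/80) ≈ 1.43°
pole (s+25): 25 + j2 → |·| = √(25²+2²) = √629 ≈ 25.08, ∠ = arctan(2/25) ≈ 4.57°
pole (s+506): 506 + j2 → |·| = √(506²+2²) = √256040 ≈ 506, ∠ = arctan(2/506) ≈ 0.23°
|G| = 20 · 80.025 / 12690 ≈ 0.12612
Gain = 20 log₁₀(0.12612) ≈ -17.98 dB
∠G = 1.43° − 4.80° = -3.37°

At s = jω = j506:
zero (s+80): 80 + j506 → |·| = √(80²+506²) = √262436 ≈ 512.29, ∠ = arctan(506/80) ≈ 81.02°
pole (s+25): 25 + j506 → |·| = √(25²+506²) = √256661 ≈ 506.62, ∠ = arctan(506/25) ≈ 87.17°
pole (s+506): 506 + j506 → |·| = √(506²+506²) = √512072 ≈ 715.59, ∠ = arctan(506/506) ≈ 45.00°
|G| = 20 · 512.29 / 3.6253e+05 ≈ 0.028262
Gain = 20 log₁₀(0.028262) ≈ -30.98 dB
∠G = 81.02° − 132.17° = -51.15°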